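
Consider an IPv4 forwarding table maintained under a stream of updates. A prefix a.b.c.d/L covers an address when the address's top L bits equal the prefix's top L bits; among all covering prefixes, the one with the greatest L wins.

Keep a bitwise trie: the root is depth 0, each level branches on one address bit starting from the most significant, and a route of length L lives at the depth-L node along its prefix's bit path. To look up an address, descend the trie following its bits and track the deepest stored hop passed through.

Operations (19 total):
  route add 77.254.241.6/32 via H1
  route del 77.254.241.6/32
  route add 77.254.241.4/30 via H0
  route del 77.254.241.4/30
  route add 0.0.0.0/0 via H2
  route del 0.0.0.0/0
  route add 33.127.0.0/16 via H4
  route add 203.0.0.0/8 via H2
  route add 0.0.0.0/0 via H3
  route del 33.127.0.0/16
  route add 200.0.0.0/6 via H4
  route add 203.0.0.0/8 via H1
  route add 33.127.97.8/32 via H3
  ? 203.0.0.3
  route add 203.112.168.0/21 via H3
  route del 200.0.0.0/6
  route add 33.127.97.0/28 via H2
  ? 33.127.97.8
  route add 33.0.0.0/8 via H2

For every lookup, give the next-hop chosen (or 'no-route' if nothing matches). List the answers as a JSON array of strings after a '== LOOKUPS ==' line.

Trace:
  + 77.254.241.6/32 (H1) depth=32
  - 77.254.241.6/32 clear@32
  + 77.254.241.4/30 (H0) depth=30
  - 77.254.241.4/30 clear@30
  + 0.0.0.0/0 (H2) depth=0
  - 0.0.0.0/0 clear@0
  + 33.127.0.0/16 (H4) depth=16
  + 203.0.0.0/8 (H2) depth=8
  + 0.0.0.0/0 (H3) depth=0
  - 33.127.0.0/16 clear@16
  + 200.0.0.0/6 (H4) depth=6
  + 203.0.0.0/8 (H1) depth=8
  + 33.127.97.8/32 (H3) depth=32
  Q 203.0.0.3: descend 11001011 ; hops seen [H3,H4,H1] ; pick H1
  + 203.112.168.0/21 (H3) depth=21
  - 200.0.0.0/6 clear@6
  + 33.127.97.0/28 (H2) depth=28
  Q 33.127.97.8: descend 00100001011111110110000100001000 ; hops seen [H3,H2,H3] ; pick H3
  + 33.0.0.0/8 (H2) depth=8

== LOOKUPS ==
["H1","H3"]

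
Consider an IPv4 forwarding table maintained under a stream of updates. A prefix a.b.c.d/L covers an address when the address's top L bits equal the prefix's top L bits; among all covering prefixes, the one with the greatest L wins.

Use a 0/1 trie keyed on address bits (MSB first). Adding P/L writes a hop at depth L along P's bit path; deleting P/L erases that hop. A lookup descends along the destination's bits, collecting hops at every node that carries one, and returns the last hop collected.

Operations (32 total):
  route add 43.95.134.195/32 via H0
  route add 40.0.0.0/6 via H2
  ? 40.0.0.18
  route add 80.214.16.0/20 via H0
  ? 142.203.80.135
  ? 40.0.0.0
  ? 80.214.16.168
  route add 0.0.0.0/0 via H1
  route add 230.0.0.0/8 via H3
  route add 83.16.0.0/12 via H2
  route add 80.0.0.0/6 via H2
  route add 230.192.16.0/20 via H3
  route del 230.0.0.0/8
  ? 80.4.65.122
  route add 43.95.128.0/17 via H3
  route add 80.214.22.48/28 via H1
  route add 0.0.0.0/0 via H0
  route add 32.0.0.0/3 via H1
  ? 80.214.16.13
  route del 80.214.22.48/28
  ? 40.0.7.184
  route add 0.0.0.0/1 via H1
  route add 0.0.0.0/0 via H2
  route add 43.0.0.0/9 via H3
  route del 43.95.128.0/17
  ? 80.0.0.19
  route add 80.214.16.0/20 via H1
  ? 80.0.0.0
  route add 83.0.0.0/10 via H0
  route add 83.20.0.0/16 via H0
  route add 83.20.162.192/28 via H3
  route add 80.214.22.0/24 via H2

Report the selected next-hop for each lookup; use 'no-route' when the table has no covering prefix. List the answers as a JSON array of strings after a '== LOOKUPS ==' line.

Apply in order:
  + 43.95.134.195/32 (H0) depth=32
  + 40.0.0.0/6 (H2) depth=6
  Q 40.0.0.18: descend 001010 ; hops seen [H2] ; pick H2
  + 80.214.16.0/20 (H0) depth=20
  Q 142.203.80.135: descend ε ; hops seen [∅] ; pick no-route
  Q 40.0.0.0: descend 001010 ; hops seen [H2] ; pick H2
  Q 80.214.16.168: descend 01010000110101100001 ; hops seen [H0] ; pick H0
  + 0.0.0.0/0 (H1) depth=0
  + 230.0.0.0/8 (H3) depth=8
  + 83.16.0.0/12 (H2) depth=12
  + 80.0.0.0/6 (H2) depth=6
  + 230.192.16.0/20 (H3) depth=20
  del 230.0.0.0/8 (clear depth 8)
  Q 80.4.65.122: descend 01010000 ; hops seen [H1,H2] ; pick H2
  + 43.95.128.0/17 (H3) depth=17
  + 80.214.22.48/28 (H1) depth=28
  + 0.0.0.0/0 (H0) depth=0
  + 32.0.0.0/3 (H1) depth=3
  Q 80.214.16.13: descend 010100001101011000010 ; hops seen [H0,H2,H0] ; pick H0
  del 80.214.22.48/28 (clear depth 28)
  Q 40.0.7.184: descend 001010 ; hops seen [H0,H1,H2] ; pick H2
  + 0.0.0.0/1 (H1) depth=1
  + 0.0.0.0/0 (H2) depth=0
  + 43.0.0.0/9 (H3) depth=9
  del 43.95.128.0/17 (clear depth 17)
  Q 80.0.0.19: descend 01010000 ; hops seen [H2,H1,H2] ; pick H2
  + 80.214.16.0/20 (H1) depth=20
  Q 80.0.0.0: descend 01010000 ; hops seen [H2,H1,H2] ; pick H2
  + 83.0.0.0/10 (H0) depth=10
  + 83.20.0.0/16 (H0) depth=16
  + 83.20.162.192/28 (H3) depth=28
  + 80.214.22.0/24 (H2) depth=24

== LOOKUPS ==
["H2","no-route","H2","H0","H2","H0","H2","H2","H2"]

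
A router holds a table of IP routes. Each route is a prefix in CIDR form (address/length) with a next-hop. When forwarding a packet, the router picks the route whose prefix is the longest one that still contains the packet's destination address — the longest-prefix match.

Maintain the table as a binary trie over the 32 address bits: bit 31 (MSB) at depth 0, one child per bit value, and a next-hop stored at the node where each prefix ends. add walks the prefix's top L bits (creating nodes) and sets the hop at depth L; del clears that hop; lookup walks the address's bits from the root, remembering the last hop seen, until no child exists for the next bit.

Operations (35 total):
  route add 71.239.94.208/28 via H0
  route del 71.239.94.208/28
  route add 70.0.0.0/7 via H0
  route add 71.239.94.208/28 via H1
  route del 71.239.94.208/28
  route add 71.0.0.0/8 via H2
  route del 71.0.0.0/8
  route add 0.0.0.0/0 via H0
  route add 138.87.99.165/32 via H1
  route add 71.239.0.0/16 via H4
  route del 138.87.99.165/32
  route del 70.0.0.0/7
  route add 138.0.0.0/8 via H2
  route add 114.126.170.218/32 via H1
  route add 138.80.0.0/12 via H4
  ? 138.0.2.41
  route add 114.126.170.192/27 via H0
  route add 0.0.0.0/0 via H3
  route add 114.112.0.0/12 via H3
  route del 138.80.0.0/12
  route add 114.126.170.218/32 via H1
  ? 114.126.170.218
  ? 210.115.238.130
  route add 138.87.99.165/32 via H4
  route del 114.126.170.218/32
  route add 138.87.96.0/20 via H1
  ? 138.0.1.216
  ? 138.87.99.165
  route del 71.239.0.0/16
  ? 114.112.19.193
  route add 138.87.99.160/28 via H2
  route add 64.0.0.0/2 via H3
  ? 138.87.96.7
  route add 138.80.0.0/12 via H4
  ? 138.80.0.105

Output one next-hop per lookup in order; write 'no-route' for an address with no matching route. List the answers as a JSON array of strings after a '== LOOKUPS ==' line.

Apply in order:
  add 71.239.94.208/28 -> H0 at depth 28
  del 71.239.94.208/28 (clear depth 28)
  add 70.0.0.0/7 -> H0 at depth 7
  add 71.239.94.208/28 -> H1 at depth 28
  del 71.239.94.208/28 (clear depth 28)
  add 71.0.0.0/8 -> H2 at depth 8
  del 71.0.0.0/8 (clear depth 8)
  add 0.0.0.0/0 -> H0 at depth 0
  add 138.87.99.165/32 -> H1 at depth 32
  add 71.239.0.0/16 -> H4 at depth 16
  del 138.87.99.165/32 (clear depth 32)
  del 70.0.0.0/7 (clear depth 7)
  add 138.0.0.0/8 -> H2 at depth 8
  add 114.126.170.218/32 -> H1 at depth 32
  add 138.80.0.0/12 -> H4 at depth 12
  lookup 138.0.2.41: bits 100010100 walk d0:H0→d1:-→d2:-→d3:-→d4:-→d5:-→d6:-→d7:-→d8:H2→d9:- -> H2
  add 114.126.170.192/27 -> H0 at depth 27
  add 0.0.0.0/0 -> H3 at depth 0
  add 114.112.0.0/12 -> H3 at depth 12
  del 138.80.0.0/12 (clear depth 12)
  add 114.126.170.218/32 -> H1 at depth 32
  lookup 114.126.170.218: bits 01110010011111101010101011011010 walk d0:H3→d1:-→d2:-→d3:-→d4:-→d5:-→d6:-→d7:-→d8:-→d9:-→d10:-→d11:-→d12:H3→d13:-→d14:-→d15:-→d16:-→d17:-→d18:-→d19:-→d20:-→d21:-→d22:-→d23:-→d24:-→d25:-→d26:-→d27:H0→d28:-→d29:-→d30:-→d31:-→d32:H1 -> H1
  lookup 210.115.238.130: bits 1 walk d0:H3→d1:- -> H3
  add 138.87.99.165/32 -> H4 at depth 32
  del 114.126.170.218/32 (clear depth 32)
  add 138.87.96.0/20 -> H1 at depth 20
  lookup 138.0.1.216: bits 100010100 walk d0:H3→d1:-→d2:-→d3:-→d4:-→d5:-→d6:-→d7:-→d8:H2→d9:- -> H2
  lookup 138.87.99.165: bits 10001010010101110110001110100101 walk d0:H3→d1:-→d2:-→d3:-→d4:-→d5:-→d6:-→d7:-→d8:H2→d9:-→d10:-→d11:-→d12:-→d13:-→d14:-→d15:-→d16:-→d17:-→d18:-→d19:-→d20:H1→d21:-→d22:-→d23:-→d24:-→d25:-→d26:-→d27:-→d28:-→d29:-→d30:-→d31:-→d32:H4 -> H4
  del 71.239.0.0/16 (clear depth 16)
  lookup 114.112.19.193: bits 011100100111 walk d0:H3→d1:-→d2:-→d3:-→d4:-→d5:-→d6:-→d7:-→d8:-→d9:-→d10:-→d11:-→d12:H3 -> H3
  add 138.87.99.160/28 -> H2 at depth 28
  add 64.0.0.0/2 -> H3 at depth 2
  lookup 138.87.96.7: bits 1000101001010111011000 walk d0:H3→d1:-→d2:-→d3:-→d4:-→d5:-→d6:-→d7:-→d8:H2→d9:-→d10:-→d11:-→d12:-→d13:-→d14:-→d15:-→d16:-→d17:-→d18:-→d19:-→d20:H1→d21:-→d22:- -> H1
  add 138.80.0.0/12 -> H4 at depth 12
  lookup 138.80.0.105: bits 1000101001010 walk d0:H3→d1:-→d2:-→d3:-→d4:-→d5:-→d6:-→d7:-→d8:H2→d9:-→d10:-→d11:-→d12:H4→d13:- -> H4

== LOOKUPS ==
["H2","H1","H3","H2","H4","H3","H1","H4"]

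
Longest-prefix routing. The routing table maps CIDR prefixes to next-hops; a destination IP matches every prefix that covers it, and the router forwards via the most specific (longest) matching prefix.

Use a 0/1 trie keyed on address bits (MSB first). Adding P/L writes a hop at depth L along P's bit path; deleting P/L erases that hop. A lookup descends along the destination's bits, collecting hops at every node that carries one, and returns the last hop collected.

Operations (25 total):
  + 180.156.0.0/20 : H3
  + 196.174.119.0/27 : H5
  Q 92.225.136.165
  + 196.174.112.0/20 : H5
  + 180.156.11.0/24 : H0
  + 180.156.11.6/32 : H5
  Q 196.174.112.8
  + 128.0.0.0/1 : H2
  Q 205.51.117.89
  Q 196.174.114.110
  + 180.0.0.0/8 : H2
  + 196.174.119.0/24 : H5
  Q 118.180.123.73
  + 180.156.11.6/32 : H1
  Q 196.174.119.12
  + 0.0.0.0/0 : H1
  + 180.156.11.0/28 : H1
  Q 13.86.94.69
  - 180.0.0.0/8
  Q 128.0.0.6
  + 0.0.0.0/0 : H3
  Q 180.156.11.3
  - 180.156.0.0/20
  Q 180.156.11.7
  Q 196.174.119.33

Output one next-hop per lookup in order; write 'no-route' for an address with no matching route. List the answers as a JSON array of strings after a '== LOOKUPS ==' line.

Apply in order:
  add 180.156.0.0/20 -> H3 at depth 20
  add 196.174.119.0/27 -> H5 at depth 27
  ? 92.225.136.165  path d0:-  best=no-route
  add 196.174.112.0/20 -> H5 at depth 20
  add 180.156.11.0/24 -> H0 at depth 24
  add 180.156.11.6/32 -> H5 at depth 32
  ? 196.174.112.8  path d0:-→d1:-→d2:-→d3:-→d4:-→d5:-→d6:-→d7:-→d8:-→d9:-→d10:-→d11:-→d12:-→d13:-→d14:-→d15:-→d16:-→d17:-→d18:-→d19:-→d20:H5→d21:-  best=H5
  add 128.0.0.0/1 -> H2 at depth 1
  ? 205.51.117.89  path d0:-→d1:H2→d2:-→d3:-→d4:-  best=H2
  ? 196.174.114.110  path d0:-→d1:H2→d2:-→d3:-→d4:-→d5:-→d6:-→d7:-→d8:-→d9:-→d10:-→d11:-→d12:-→d13:-→d14:-→d15:-→d16:-→d17:-→d18:-→d19:-→d20:H5→d21:-  best=H5
  add 180.0.0.0/8 -> H2 at depth 8
  add 196.174.119.0/24 -> H5 at depth 24
  ? 118.180.123.73  path d0:-  best=no-route
  add 180.156.11.6/32 -> H1 at depth 32
  ? 196.174.119.12  path d0:-→d1:H2→d2:-→d3:-→d4:-→d5:-→d6:-→d7:-→d8:-→d9:-→d10:-→d11:-→d12:-→d13:-→d14:-→d15:-→d16:-→d17:-→d18:-→d19:-→d20:H5→d21:-→d22:-→d23:-→d24:H5→d25:-→d26:-→d27:H5  best=H5
  add 0.0.0.0/0 -> H1 at depth 0
  add 180.156.11.0/28 -> H1 at depth 28
  ? 13.86.94.69  path d0:H1  best=H1
  del 180.0.0.0/8 (clear depth 8)
  ? 128.0.0.6  path d0:H1→d1:H2→d2:-  best=H2
  add 0.0.0.0/0 -> H3 at depth 0
  ? 180.156.11.3  path d0:H3→d1:H2→d2:-→d3:-→d4:-→d5:-→d6:-→d7:-→d8:-→d9:-→d10:-→d11:-→d12:-→d13:-→d14:-→d15:-→d16:-→d17:-→d18:-→d19:-→d20:H3→d21:-→d22:-→d23:-→d24:H0→d25:-→d26:-→d27:-→d28:H1→d29:-  best=H1
  del 180.156.0.0/20 (clear depth 20)
  ? 180.156.11.7  path d0:H3→d1:H2→d2:-→d3:-→d4:-→d5:-→d6:-→d7:-→d8:-→d9:-→d10:-→d11:-→d12:-→d13:-→d14:-→d15:-→d16:-→d17:-→d18:-→d19:-→d20:-→d21:-→d22:-→d23:-→d24:H0→d25:-→d26:-→d27:-→d28:H1→d29:-→d30:-→d31:-  best=H1
  ? 196.174.119.33  path d0:H3→d1:H2→d2:-→d3:-→d4:-→d5:-→d6:-→d7:-→d8:-→d9:-→d10:-→d11:-→d12:-→d13:-→d14:-→d15:-→d16:-→d17:-→d18:-→d19:-→d20:H5→d21:-→d22:-→d23:-→d24:H5→d25:-→d26:-  best=H5

== LOOKUPS ==
["no-route","H5","H2","H5","no-route","H5","H1","H2","H1","H1","H5"]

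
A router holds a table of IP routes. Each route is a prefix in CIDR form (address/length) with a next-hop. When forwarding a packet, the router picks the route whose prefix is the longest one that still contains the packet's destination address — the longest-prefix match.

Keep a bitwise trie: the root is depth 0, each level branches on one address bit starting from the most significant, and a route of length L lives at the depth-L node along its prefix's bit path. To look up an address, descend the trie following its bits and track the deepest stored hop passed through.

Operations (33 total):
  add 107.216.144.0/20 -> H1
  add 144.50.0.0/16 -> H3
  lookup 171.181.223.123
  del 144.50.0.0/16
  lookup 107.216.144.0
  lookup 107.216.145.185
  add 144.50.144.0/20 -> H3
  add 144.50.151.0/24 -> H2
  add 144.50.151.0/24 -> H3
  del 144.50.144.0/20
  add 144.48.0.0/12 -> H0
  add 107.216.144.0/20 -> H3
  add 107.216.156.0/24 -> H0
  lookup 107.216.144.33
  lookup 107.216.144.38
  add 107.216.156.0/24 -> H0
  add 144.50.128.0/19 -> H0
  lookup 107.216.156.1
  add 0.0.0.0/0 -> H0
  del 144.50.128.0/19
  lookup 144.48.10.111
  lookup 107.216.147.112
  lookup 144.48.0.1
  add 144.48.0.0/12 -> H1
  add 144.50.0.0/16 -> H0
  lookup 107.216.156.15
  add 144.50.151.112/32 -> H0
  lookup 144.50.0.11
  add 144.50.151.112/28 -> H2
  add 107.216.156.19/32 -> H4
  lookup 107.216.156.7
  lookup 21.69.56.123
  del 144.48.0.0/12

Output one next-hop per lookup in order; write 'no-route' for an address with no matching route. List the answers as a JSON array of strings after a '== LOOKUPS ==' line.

Apply in order:
  + 107.216.144.0/20 (H1) depth=20
  + 144.50.0.0/16 (H3) depth=16
  Q 171.181.223.123: descend 10 ; hops seen [∅] ; pick no-route
  del 144.50.0.0/16 (clear depth 16)
  Q 107.216.144.0: descend 01101011110110001001 ; hops seen [H1] ; pick H1
  Q 107.216.145.185: descend 01101011110110001001 ; hops seen [H1] ; pick H1
  + 144.50.144.0/20 (H3) depth=20
  + 144.50.151.0/24 (H2) depth=24
  + 144.50.151.0/24 (H3) depth=24
  del 144.50.144.0/20 (clear depth 20)
  + 144.48.0.0/12 (H0) depth=12
  + 107.216.144.0/20 (H3) depth=20
  + 107.216.156.0/24 (H0) depth=24
  Q 107.216.144.33: descend 01101011110110001001 ; hops seen [H3] ; pick H3
  Q 107.216.144.38: descend 01101011110110001001 ; hops seen [H3] ; pick H3
  + 107.216.156.0/24 (H0) depth=24
  + 144.50.128.0/19 (H0) depth=19
  Q 107.216.156.1: descend 011010111101100010011100 ; hops seen [H3,H0] ; pick H0
  + 0.0.0.0/0 (H0) depth=0
  del 144.50.128.0/19 (clear depth 19)
  Q 144.48.10.111: descend 10010000001100 ; hops seen [H0,H0] ; pick H0
  Q 107.216.147.112: descend 01101011110110001001 ; hops seen [H0,H3] ; pick H3
  Q 144.48.0.1: descend 10010000001100 ; hops seen [H0,H0] ; pick H0
  + 144.48.0.0/12 (H1) depth=12
  + 144.50.0.0/16 (H0) depth=16
  Q 107.216.156.15: descend 011010111101100010011100 ; hops seen [H0,H3,H0] ; pick H0
  + 144.50.151.112/32 (H0) depth=32
  Q 144.50.0.11: descend 1001000000110010 ; hops seen [H0,H1,H0] ; pick H0
  + 144.50.151.112/28 (H2) depth=28
  + 107.216.156.19/32 (H4) depth=32
  Q 107.216.156.7: descend 011010111101100010011100000 ; hops seen [H0,H3,H0] ; pick H0
  Q 21.69.56.123: descend 0 ; hops seen [H0] ; pick H0
  del 144.48.0.0/12 (clear depth 12)

== LOOKUPS ==
["no-route","H1","H1","H3","H3","H0","H0","H3","H0","H0","H0","H0","H0"]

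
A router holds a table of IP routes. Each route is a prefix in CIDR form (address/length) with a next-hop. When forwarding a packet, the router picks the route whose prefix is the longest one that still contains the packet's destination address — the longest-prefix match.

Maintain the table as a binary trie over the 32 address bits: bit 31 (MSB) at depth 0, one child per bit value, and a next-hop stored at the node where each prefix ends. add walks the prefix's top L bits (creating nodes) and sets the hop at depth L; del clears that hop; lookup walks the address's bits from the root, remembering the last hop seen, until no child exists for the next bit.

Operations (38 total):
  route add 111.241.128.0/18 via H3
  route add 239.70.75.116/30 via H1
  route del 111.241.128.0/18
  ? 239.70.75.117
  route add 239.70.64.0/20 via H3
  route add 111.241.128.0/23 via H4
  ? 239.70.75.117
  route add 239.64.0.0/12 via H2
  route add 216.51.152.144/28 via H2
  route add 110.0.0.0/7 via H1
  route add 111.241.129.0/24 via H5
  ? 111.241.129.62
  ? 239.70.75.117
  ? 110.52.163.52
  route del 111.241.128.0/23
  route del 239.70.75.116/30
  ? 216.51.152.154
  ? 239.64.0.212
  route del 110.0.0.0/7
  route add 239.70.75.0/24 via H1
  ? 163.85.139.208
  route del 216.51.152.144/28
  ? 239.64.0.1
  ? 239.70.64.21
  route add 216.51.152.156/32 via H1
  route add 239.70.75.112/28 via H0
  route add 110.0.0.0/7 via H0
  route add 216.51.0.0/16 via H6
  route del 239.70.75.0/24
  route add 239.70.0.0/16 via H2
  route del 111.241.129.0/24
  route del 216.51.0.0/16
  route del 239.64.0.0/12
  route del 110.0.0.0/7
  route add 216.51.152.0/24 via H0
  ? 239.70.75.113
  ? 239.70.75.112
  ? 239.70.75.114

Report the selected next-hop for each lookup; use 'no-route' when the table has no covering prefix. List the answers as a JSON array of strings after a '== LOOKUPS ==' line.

Trace:
  + 111.241.128.0/18 (H3) depth=18
  + 239.70.75.116/30 (H1) depth=30
  - 111.241.128.0/18 clear@18
  lookup 239.70.75.117: bits 111011110100011001001011011101 walk d0:-→d1:-→d2:-→d3:-→d4:-→d5:-→d6:-→d7:-→d8:-→d9:-→d10:-→d11:-→d12:-→d13:-→d14:-→d15:-→d16:-→d17:-→d18:-→d19:-→d20:-→d21:-→d22:-→d23:-→d24:-→d25:-→d26:-→d27:-→d28:-→d29:-→d30:H1 -> H1
  + 239.70.64.0/20 (H3) depth=20
  + 111.241.128.0/23 (H4) depth=23
  lookup 239.70.75.117: bits 111011110100011001001011011101 walk d0:-→d1:-→d2:-→d3:-→d4:-→d5:-→d6:-→d7:-→d8:-→d9:-→d10:-→d11:-→d12:-→d13:-→d14:-→d15:-→d16:-→d17:-→d18:-→d19:-→d20:H3→d21:-→d22:-→d23:-→d24:-→d25:-→d26:-→d27:-→d28:-→d29:-→d30:H1 -> H1
  + 239.64.0.0/12 (H2) depth=12
  + 216.51.152.144/28 (H2) depth=28
  + 110.0.0.0/7 (H1) depth=7
  + 111.241.129.0/24 (H5) depth=24
  lookup 111.241.129.62: bits 011011111111000110000001 walk d0:-→d1:-→d2:-→d3:-→d4:-→d5:-→d6:-→d7:H1→d8:-→d9:-→d10:-→d11:-→d12:-→d13:-→d14:-→d15:-→d16:-→d17:-→d18:-→d19:-→d20:-→d21:-→d22:-→d23:H4→d24:H5 -> H5
  lookup 239.70.75.117: bits 111011110100011001001011011101 walk d0:-→d1:-→d2:-→d3:-→d4:-→d5:-→d6:-→d7:-→d8:-→d9:-→d10:-→d11:-→d12:H2→d13:-→d14:-→d15:-→d16:-→d17:-→d18:-→d19:-→d20:H3→d21:-→d22:-→d23:-→d24:-→d25:-→d26:-→d27:-→d28:-→d29:-→d30:H1 -> H1
  lookup 110.52.163.52: bits 0110111 walk d0:-→d1:-→d2:-→d3:-→d4:-→d5:-→d6:-→d7:H1 -> H1
  - 111.241.128.0/23 clear@23
  - 239.70.75.116/30 clear@30
  lookup 216.51.152.154: bits 1101100000110011100110001001 walk d0:-→d1:-→d2:-→d3:-→d4:-→d5:-→d6:-→d7:-→d8:-→d9:-→d10:-→d11:-→d12:-→d13:-→d14:-→d15:-→d16:-→d17:-→d18:-→d19:-→d20:-→d21:-→d22:-→d23:-→d24:-→d25:-→d26:-→d27:-→d28:H2 -> H2
  lookup 239.64.0.212: bits 1110111101000 walk d0:-→d1:-→d2:-→d3:-→d4:-→d5:-→d6:-→d7:-→d8:-→d9:-→d10:-→d11:-→d12:H2→d13:- -> H2
  - 110.0.0.0/7 clear@7
  + 239.70.75.0/24 (H1) depth=24
  lookup 163.85.139.208: bits 1 walk d0:-→d1:- -> no-route
  - 216.51.152.144/28 clear@28
  lookup 239.64.0.1: bits 1110111101000 walk d0:-→d1:-→d2:-→d3:-→d4:-→d5:-→d6:-→d7:-→d8:-→d9:-→d10:-→d11:-→d12:H2→d13:- -> H2
  lookup 239.70.64.21: bits 11101111010001100100 walk d0:-→d1:-→d2:-→d3:-→d4:-→d5:-→d6:-→d7:-→d8:-→d9:-→d10:-→d11:-→d12:H2→d13:-→d14:-→d15:-→d16:-→d17:-→d18:-→d19:-→d20:H3 -> H3
  + 216.51.152.156/32 (H1) depth=32
  + 239.70.75.112/28 (H0) depth=28
  + 110.0.0.0/7 (H0) depth=7
  + 216.51.0.0/16 (H6) depth=16
  - 239.70.75.0/24 clear@24
  + 239.70.0.0/16 (H2) depth=16
  - 111.241.129.0/24 clear@24
  - 216.51.0.0/16 clear@16
  - 239.64.0.0/12 clear@12
  - 110.0.0.0/7 clear@7
  + 216.51.152.0/24 (H0) depth=24
  lookup 239.70.75.113: bits 11101111010001100100101101110 walk d0:-→d1:-→d2:-→d3:-→d4:-→d5:-→d6:-→d7:-→d8:-→d9:-→d10:-→d11:-→d12:-→d13:-→d14:-→d15:-→d16:H2→d17:-→d18:-→d19:-→d20:H3→d21:-→d22:-→d23:-→d24:-→d25:-→d26:-→d27:-→d28:H0→d29:- -> H0
  lookup 239.70.75.112: bits 11101111010001100100101101110 walk d0:-→d1:-→d2:-→d3:-→d4:-→d5:-→d6:-→d7:-→d8:-→d9:-→d10:-→d11:-→d12:-→d13:-→d14:-→d15:-→d16:H2→d17:-→d18:-→d19:-→d20:H3→d21:-→d22:-→d23:-→d24:-→d25:-→d26:-→d27:-→d28:H0→d29:- -> H0
  lookup 239.70.75.114: bits 11101111010001100100101101110 walk d0:-→d1:-→d2:-→d3:-→d4:-→d5:-→d6:-→d7:-→d8:-→d9:-→d10:-→d11:-→d12:-→d13:-→d14:-→d15:-→d16:H2→d17:-→d18:-→d19:-→d20:H3→d21:-→d22:-→d23:-→d24:-→d25:-→d26:-→d27:-→d28:H0→d29:- -> H0

== LOOKUPS ==
["H1","H1","H5","H1","H1","H2","H2","no-route","H2","H3","H0","H0","H0"]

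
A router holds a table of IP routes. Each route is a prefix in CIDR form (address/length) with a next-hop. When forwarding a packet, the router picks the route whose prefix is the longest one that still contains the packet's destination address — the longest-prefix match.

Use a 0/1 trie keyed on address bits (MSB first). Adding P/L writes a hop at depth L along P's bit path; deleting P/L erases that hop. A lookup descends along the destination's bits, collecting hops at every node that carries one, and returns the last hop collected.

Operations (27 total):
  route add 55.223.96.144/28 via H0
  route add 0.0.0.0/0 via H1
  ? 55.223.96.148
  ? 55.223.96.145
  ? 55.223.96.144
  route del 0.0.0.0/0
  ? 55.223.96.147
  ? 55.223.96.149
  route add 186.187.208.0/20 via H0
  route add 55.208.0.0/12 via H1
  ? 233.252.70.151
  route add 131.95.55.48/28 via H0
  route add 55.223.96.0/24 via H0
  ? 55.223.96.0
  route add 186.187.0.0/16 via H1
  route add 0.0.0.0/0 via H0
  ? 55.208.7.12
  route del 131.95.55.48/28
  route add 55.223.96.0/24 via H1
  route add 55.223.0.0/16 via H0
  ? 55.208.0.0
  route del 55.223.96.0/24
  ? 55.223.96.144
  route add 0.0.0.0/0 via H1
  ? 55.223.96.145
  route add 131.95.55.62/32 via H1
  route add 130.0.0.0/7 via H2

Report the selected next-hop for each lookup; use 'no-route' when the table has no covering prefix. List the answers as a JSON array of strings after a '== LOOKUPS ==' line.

Apply in order:
  add 55.223.96.144/28 -> H0 at depth 28
  add 0.0.0.0/0 -> H1 at depth 0
  lookup 55.223.96.148: bits 0011011111011111011000001001 walk d0:H1→d1:-→d2:-→d3:-→d4:-→d5:-→d6:-→d7:-→d8:-→d9:-→d10:-→d11:-→d12:-→d13:-→d14:-→d15:-→d16:-→d17:-→d18:-→d19:-→d20:-→d21:-→d22:-→d23:-→d24:-→d25:-→d26:-→d27:-→d28:H0 -> H0
  lookup 55.223.96.145: bits 0011011111011111011000001001 walk d0:H1→d1:-→d2:-→d3:-→d4:-→d5:-→d6:-→d7:-→d8:-→d9:-→d10:-→d11:-→d12:-→d13:-→d14:-→d15:-→d16:-→d17:-→d18:-→d19:-→d20:-→d21:-→d22:-→d23:-→d24:-→d25:-→d26:-→d27:-→d28:H0 -> H0
  lookup 55.223.96.144: bits 0011011111011111011000001001 walk d0:H1→d1:-→d2:-→d3:-→d4:-→d5:-→d6:-→d7:-→d8:-→d9:-→d10:-→d11:-→d12:-→d13:-→d14:-→d15:-→d16:-→d17:-→d18:-→d19:-→d20:-→d21:-→d22:-→d23:-→d24:-→d25:-→d26:-→d27:-→d28:H0 -> H0
  del 0.0.0.0/0 (clear depth 0)
  lookup 55.223.96.147: bits 0011011111011111011000001001 walk d0:-→d1:-→d2:-→d3:-→d4:-→d5:-→d6:-→d7:-→d8:-→d9:-→d10:-→d11:-→d12:-→d13:-→d14:-→d15:-→d16:-→d17:-→d18:-→d19:-→d20:-→d21:-→d22:-→d23:-→d24:-→d25:-→d26:-→d27:-→d28:H0 -> H0
  lookup 55.223.96.149: bits 0011011111011111011000001001 walk d0:-→d1:-→d2:-→d3:-→d4:-→d5:-→d6:-→d7:-→d8:-→d9:-→d10:-→d11:-→d12:-→d13:-→d14:-→d15:-→d16:-→d17:-→d18:-→d19:-→d20:-→d21:-→d22:-→d23:-→d24:-→d25:-→d26:-→d27:-→d28:H0 -> H0
  add 186.187.208.0/20 -> H0 at depth 20
  add 55.208.0.0/12 -> H1 at depth 12
  lookup 233.252.70.151: bits 1 walk d0:-→d1:- -> no-route
  add 131.95.55.48/28 -> H0 at depth 28
  add 55.223.96.0/24 -> H0 at depth 24
  lookup 55.223.96.0: bits 001101111101111101100000 walk d0:-→d1:-→d2:-→d3:-→d4:-→d5:-→d6:-→d7:-→d8:-→d9:-→d10:-→d11:-→d12:H1→d13:-→d14:-→d15:-→d16:-→d17:-→d18:-→d19:-→d20:-→d21:-→d22:-→d23:-→d24:H0 -> H0
  add 186.187.0.0/16 -> H1 at depth 16
  add 0.0.0.0/0 -> H0 at depth 0
  lookup 55.208.7.12: bits 001101111101 walk d0:H0→d1:-→d2:-→d3:-→d4:-→d5:-→d6:-→d7:-→d8:-→d9:-→d10:-→d11:-→d12:H1 -> H1
  del 131.95.55.48/28 (clear depth 28)
  add 55.223.96.0/24 -> H1 at depth 24
  add 55.223.0.0/16 -> H0 at depth 16
  lookup 55.208.0.0: bits 001101111101 walk d0:H0→d1:-→d2:-→d3:-→d4:-→d5:-→d6:-→d7:-→d8:-→d9:-→d10:-→d11:-→d12:H1 -> H1
  del 55.223.96.0/24 (clear depth 24)
  lookup 55.223.96.144: bits 0011011111011111011000001001 walk d0:H0→d1:-→d2:-→d3:-→d4:-→d5:-→d6:-→d7:-→d8:-→d9:-→d10:-→d11:-→d12:H1→d13:-→d14:-→d15:-→d16:H0→d17:-→d18:-→d19:-→d20:-→d21:-→d22:-→d23:-→d24:-→d25:-→d26:-→d27:-→d28:H0 -> H0
  add 0.0.0.0/0 -> H1 at depth 0
  lookup 55.223.96.145: bits 0011011111011111011000001001 walk d0:H1→d1:-→d2:-→d3:-→d4:-→d5:-→d6:-→d7:-→d8:-→d9:-→d10:-→d11:-→d12:H1→d13:-→d14:-→d15:-→d16:H0→d17:-→d18:-→d19:-→d20:-→d21:-→d22:-→d23:-→d24:-→d25:-→d26:-→d27:-→d28:H0 -> H0
  add 131.95.55.62/32 -> H1 at depth 32
  add 130.0.0.0/7 -> H2 at depth 7

== LOOKUPS ==
["H0","H0","H0","H0","H0","no-route","H0","H1","H1","H0","H0"]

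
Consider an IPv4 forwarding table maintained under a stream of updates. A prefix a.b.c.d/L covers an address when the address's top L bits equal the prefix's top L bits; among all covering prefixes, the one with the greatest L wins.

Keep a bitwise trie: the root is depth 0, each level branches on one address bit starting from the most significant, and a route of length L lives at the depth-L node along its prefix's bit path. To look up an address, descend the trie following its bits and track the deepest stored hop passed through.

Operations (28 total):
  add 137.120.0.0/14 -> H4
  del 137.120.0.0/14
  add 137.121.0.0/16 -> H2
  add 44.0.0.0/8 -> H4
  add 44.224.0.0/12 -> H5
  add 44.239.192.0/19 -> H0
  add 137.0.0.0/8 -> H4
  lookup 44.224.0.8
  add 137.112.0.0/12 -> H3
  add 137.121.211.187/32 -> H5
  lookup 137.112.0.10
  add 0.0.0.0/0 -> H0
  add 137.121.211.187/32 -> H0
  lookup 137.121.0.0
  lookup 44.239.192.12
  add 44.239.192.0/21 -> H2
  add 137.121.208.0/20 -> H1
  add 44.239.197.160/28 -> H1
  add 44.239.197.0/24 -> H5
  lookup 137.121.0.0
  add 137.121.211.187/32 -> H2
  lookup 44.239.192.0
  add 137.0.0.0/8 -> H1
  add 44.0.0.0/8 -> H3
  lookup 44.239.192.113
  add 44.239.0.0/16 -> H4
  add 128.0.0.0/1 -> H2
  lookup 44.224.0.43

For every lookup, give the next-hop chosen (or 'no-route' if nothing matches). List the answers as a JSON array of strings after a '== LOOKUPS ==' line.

Trace:
  add 137.120.0.0/14 -> H4 at depth 14
  del 137.120.0.0/14 (clear depth 14)
  add 137.121.0.0/16 -> H2 at depth 16
  add 44.0.0.0/8 -> H4 at depth 8
  add 44.224.0.0/12 -> H5 at depth 12
  add 44.239.192.0/19 -> H0 at depth 19
  add 137.0.0.0/8 -> H4 at depth 8
  lookup 44.224.0.8: bits 001011001110 walk d0:-→d1:-→d2:-→d3:-→d4:-→d5:-→d6:-→d7:-→d8:H4→d9:-→d10:-→d11:-→d12:H5 -> H5
  add 137.112.0.0/12 -> H3 at depth 12
  add 137.121.211.187/32 -> H5 at depth 32
  lookup 137.112.0.10: bits 100010010111 walk d0:-→d1:-→d2:-→d3:-→d4:-→d5:-→d6:-→d7:-→d8:H4→d9:-→d10:-→d11:-→d12:H3 -> H3
  add 0.0.0.0/0 -> H0 at depth 0
  add 137.121.211.187/32 -> H0 at depth 32
  lookup 137.121.0.0: bits 1000100101111001 walk d0:H0→d1:-→d2:-→d3:-→d4:-→d5:-→d6:-→d7:-→d8:H4→d9:-→d10:-→d11:-→d12:H3→d13:-→d14:-→d15:-→d16:H2 -> H2
  lookup 44.239.192.12: bits 0010110011101111110 walk d0:H0→d1:-→d2:-→d3:-→d4:-→d5:-→d6:-→d7:-→d8:H4→d9:-→d10:-→d11:-→d12:H5→d13:-→d14:-→d15:-→d16:-→d17:-→d18:-→d19:H0 -> H0
  add 44.239.192.0/21 -> H2 at depth 21
  add 137.121.208.0/20 -> H1 at depth 20
  add 44.239.197.160/28 -> H1 at depth 28
  add 44.239.197.0/24 -> H5 at depth 24
  lookup 137.121.0.0: bits 1000100101111001 walk d0:H0→d1:-→d2:-→d3:-→d4:-→d5:-→d6:-→d7:-→d8:H4→d9:-→d10:-→d11:-→d12:H3→d13:-→d14:-→d15:-→d16:H2 -> H2
  add 137.121.211.187/32 -> H2 at depth 32
  lookup 44.239.192.0: bits 001011001110111111000 walk d0:H0→d1:-→d2:-→d3:-→d4:-→d5:-→d6:-→d7:-→d8:H4→d9:-→d10:-→d11:-→d12:H5→d13:-→d14:-→d15:-→d16:-→d17:-→d18:-→d19:H0→d20:-→d21:H2 -> H2
  add 137.0.0.0/8 -> H1 at depth 8
  add 44.0.0.0/8 -> H3 at depth 8
  lookup 44.239.192.113: bits 001011001110111111000 walk d0:H0→d1:-→d2:-→d3:-→d4:-→d5:-→d6:-→d7:-→d8:H3→d9:-→d10:-→d11:-→d12:H5→d13:-→d14:-→d15:-→d16:-→d17:-→d18:-→d19:H0→d20:-→d21:H2 -> H2
  add 44.239.0.0/16 -> H4 at depth 16
  add 128.0.0.0/1 -> H2 at depth 1
  lookup 44.224.0.43: bits 001011001110 walk d0:H0→d1:-→d2:-→d3:-→d4:-→d5:-→d6:-→d7:-→d8:H3→d9:-→d10:-→d11:-→d12:H5 -> H5

== LOOKUPS ==
["H5","H3","H2","H0","H2","H2","H2","H5"]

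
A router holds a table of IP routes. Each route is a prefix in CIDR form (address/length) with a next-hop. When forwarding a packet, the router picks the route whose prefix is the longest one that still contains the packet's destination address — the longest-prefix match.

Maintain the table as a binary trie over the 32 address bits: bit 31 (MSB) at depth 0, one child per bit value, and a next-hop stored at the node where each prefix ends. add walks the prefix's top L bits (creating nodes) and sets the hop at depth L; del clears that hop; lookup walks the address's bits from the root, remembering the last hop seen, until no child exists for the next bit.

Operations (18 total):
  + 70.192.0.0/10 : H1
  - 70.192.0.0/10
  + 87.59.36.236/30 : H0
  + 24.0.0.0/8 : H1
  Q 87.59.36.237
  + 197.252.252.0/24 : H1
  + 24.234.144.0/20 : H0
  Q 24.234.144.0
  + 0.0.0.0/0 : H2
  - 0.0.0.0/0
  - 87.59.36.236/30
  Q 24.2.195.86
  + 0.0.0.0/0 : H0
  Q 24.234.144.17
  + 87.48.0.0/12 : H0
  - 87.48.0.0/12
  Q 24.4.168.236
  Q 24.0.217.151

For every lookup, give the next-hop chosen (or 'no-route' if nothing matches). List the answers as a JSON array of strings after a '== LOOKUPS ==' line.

Process each operation:
  add 70.192.0.0/10 -> H1 at depth 10
  del 70.192.0.0/10 (clear depth 10)
  add 87.59.36.236/30 -> H0 at depth 30
  add 24.0.0.0/8 -> H1 at depth 8
  lookup 87.59.36.237: bits 010101110011101100100100111011 walk d0:-→d1:-→d2:-→d3:-→d4:-→d5:-→d6:-→d7:-→d8:-→d9:-→d10:-→d11:-→d12:-→d13:-→d14:-→d15:-→d16:-→d17:-→d18:-→d19:-→d20:-→d21:-→d22:-→d23:-→d24:-→d25:-→d26:-→d27:-→d28:-→d29:-→d30:H0 -> H0
  add 197.252.252.0/24 -> H1 at depth 24
  add 24.234.144.0/20 -> H0 at depth 20
  lookup 24.234.144.0: bits 00011000111010101001 walk d0:-→d1:-→d2:-→d3:-→d4:-→d5:-→d6:-→d7:-→d8:H1→d9:-→d10:-→d11:-→d12:-→d13:-→d14:-→d15:-→d16:-→d17:-→d18:-→d19:-→d20:H0 -> H0
  add 0.0.0.0/0 -> H2 at depth 0
  del 0.0.0.0/0 (clear depth 0)
  del 87.59.36.236/30 (clear depth 30)
  lookup 24.2.195.86: bits 00011000 walk d0:-→d1:-→d2:-→d3:-→d4:-→d5:-→d6:-→d7:-→d8:H1 -> H1
  add 0.0.0.0/0 -> H0 at depth 0
  lookup 24.234.144.17: bits 00011000111010101001 walk d0:H0→d1:-→d2:-→d3:-→d4:-→d5:-→d6:-→d7:-→d8:H1→d9:-→d10:-→d11:-→d12:-→d13:-→d14:-→d15:-→d16:-→d17:-→d18:-→d19:-→d20:H0 -> H0
  add 87.48.0.0/12 -> H0 at depth 12
  del 87.48.0.0/12 (clear depth 12)
  lookup 24.4.168.236: bits 00011000 walk d0:H0→d1:-→d2:-→d3:-→d4:-→d5:-→d6:-→d7:-→d8:H1 -> H1
  lookup 24.0.217.151: bits 00011000 walk d0:H0→d1:-→d2:-→d3:-→d4:-→d5:-→d6:-→d7:-→d8:H1 -> H1

== LOOKUPS ==
["H0","H0","H1","H0","H1","H1"]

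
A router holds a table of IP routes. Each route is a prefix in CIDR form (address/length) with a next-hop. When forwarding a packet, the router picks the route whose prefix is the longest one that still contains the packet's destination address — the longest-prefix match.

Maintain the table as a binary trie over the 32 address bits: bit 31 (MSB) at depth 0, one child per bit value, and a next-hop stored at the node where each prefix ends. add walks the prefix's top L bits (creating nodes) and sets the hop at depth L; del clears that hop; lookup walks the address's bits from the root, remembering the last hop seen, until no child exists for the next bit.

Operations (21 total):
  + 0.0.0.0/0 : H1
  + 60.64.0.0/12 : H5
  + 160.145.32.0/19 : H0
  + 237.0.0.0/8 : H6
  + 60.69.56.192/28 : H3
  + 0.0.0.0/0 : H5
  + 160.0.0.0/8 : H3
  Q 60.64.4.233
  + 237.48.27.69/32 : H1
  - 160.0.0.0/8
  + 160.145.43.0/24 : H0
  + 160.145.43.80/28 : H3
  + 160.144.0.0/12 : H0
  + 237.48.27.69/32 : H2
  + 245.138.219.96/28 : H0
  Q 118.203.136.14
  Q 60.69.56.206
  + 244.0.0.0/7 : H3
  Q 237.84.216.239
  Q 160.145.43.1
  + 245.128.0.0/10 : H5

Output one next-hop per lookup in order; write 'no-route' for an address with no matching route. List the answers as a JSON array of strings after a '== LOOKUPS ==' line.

Apply in order:
  add 0.0.0.0/0 -> H1 at depth 0
  add 60.64.0.0/12 -> H5 at depth 12
  add 160.145.32.0/19 -> H0 at depth 19
  add 237.0.0.0/8 -> H6 at depth 8
  add 60.69.56.192/28 -> H3 at depth 28
  add 0.0.0.0/0 -> H5 at depth 0
  add 160.0.0.0/8 -> H3 at depth 8
  ? 60.64.4.233  path d0:H5→d1:-→d2:-→d3:-→d4:-→d5:-→d6:-→d7:-→d8:-→d9:-→d10:-→d11:-→d12:H5→d13:-  best=H5
  add 237.48.27.69/32 -> H1 at depth 32
  - 160.0.0.0/8 clear@8
  add 160.145.43.0/24 -> H0 at depth 24
  add 160.145.43.80/28 -> H3 at depth 28
  add 160.144.0.0/12 -> H0 at depth 12
  add 237.48.27.69/32 -> H2 at depth 32
  add 245.138.219.96/28 -> H0 at depth 28
  ? 118.203.136.14  path d0:H5→d1:-  best=H5
  ? 60.69.56.206  path d0:H5→d1:-→d2:-→d3:-→d4:-→d5:-→d6:-→d7:-→d8:-→d9:-→d10:-→d11:-→d12:H5→d13:-→d14:-→d15:-→d16:-→d17:-→d18:-→d19:-→d20:-→d21:-→d22:-→d23:-→d24:-→d25:-→d26:-→d27:-→d28:H3  best=H3
  add 244.0.0.0/7 -> H3 at depth 7
  ? 237.84.216.239  path d0:H5→d1:-→d2:-→d3:-→d4:-→d5:-→d6:-→d7:-→d8:H6→d9:-  best=H6
  ? 160.145.43.1  path d0:H5→d1:-→d2:-→d3:-→d4:-→d5:-→d6:-→d7:-→d8:-→d9:-→d10:-→d11:-→d12:H0→d13:-→d14:-→d15:-→d16:-→d17:-→d18:-→d19:H0→d20:-→d21:-→d22:-→d23:-→d24:H0→d25:-  best=H0
  add 245.128.0.0/10 -> H5 at depth 10

== LOOKUPS ==
["H5","H5","H3","H6","H0"]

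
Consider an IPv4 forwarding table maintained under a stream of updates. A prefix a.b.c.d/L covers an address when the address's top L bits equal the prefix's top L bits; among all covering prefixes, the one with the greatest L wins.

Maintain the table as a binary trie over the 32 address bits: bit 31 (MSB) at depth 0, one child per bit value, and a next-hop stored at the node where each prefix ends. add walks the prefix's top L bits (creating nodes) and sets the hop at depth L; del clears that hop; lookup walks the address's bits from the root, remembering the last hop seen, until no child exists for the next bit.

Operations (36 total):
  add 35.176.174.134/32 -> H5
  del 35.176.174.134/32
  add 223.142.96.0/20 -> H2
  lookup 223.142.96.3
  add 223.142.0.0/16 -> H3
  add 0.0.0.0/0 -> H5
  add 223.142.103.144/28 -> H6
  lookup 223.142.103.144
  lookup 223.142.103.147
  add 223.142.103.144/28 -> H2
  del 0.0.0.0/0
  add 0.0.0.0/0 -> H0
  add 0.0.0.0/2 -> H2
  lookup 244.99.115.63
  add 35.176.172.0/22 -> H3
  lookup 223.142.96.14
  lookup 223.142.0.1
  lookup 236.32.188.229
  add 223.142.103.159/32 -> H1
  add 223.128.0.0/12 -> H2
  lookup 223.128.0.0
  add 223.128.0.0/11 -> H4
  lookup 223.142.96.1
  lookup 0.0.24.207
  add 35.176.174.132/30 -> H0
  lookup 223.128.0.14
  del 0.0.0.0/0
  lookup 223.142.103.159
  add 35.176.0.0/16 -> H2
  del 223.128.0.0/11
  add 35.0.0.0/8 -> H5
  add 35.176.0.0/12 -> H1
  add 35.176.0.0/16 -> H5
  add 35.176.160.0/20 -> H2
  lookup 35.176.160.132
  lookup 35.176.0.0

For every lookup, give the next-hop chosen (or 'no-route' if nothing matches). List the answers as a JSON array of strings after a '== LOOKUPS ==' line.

Apply in order:
  add 35.176.174.134/32 -> H5 at depth 32
  - 35.176.174.134/32 clear@32
  add 223.142.96.0/20 -> H2 at depth 20
  ? 223.142.96.3  path d0:-→d1:-→d2:-→d3:-→d4:-→d5:-→d6:-→d7:-→d8:-→d9:-→d10:-→d11:-→d12:-→d13:-→d14:-→d15:-→d16:-→d17:-→d18:-→d19:-→d20:H2  best=H2
  add 223.142.0.0/16 -> H3 at depth 16
  add 0.0.0.0/0 -> H5 at depth 0
  add 223.142.103.144/28 -> H6 at depth 28
  ? 223.142.103.144  path d0:H5→d1:-→d2:-→d3:-→d4:-→d5:-→d6:-→d7:-→d8:-→d9:-→d10:-→d11:-→d12:-→d13:-→d14:-→d15:-→d16:H3→d17:-→d18:-→d19:-→d20:H2→d21:-→d22:-→d23:-→d24:-→d25:-→d26:-→d27:-→d28:H6  best=H6
  ? 223.142.103.147  path d0:H5→d1:-→d2:-→d3:-→d4:-→d5:-→d6:-→d7:-→d8:-→d9:-→d10:-→d11:-→d12:-→d13:-→d14:-→d15:-→d16:H3→d17:-→d18:-→d19:-→d20:H2→d21:-→d22:-→d23:-→d24:-→d25:-→d26:-→d27:-→d28:H6  best=H6
  add 223.142.103.144/28 -> H2 at depth 28
  - 0.0.0.0/0 clear@0
  add 0.0.0.0/0 -> H0 at depth 0
  add 0.0.0.0/2 -> H2 at depth 2
  ? 244.99.115.63  path d0:H0→d1:-→d2:-  best=H0
  add 35.176.172.0/22 -> H3 at depth 22
  ? 223.142.96.14  path d0:H0→d1:-→d2:-→d3:-→d4:-→d5:-→d6:-→d7:-→d8:-→d9:-→d10:-→d11:-→d12:-→d13:-→d14:-→d15:-→d16:H3→d17:-→d18:-→d19:-→d20:H2→d21:-  best=H2
  ? 223.142.0.1  path d0:H0→d1:-→d2:-→d3:-→d4:-→d5:-→d6:-→d7:-→d8:-→d9:-→d10:-→d11:-→d12:-→d13:-→d14:-→d15:-→d16:H3→d17:-  best=H3
  ? 236.32.188.229  path d0:H0→d1:-→d2:-  best=H0
  add 223.142.103.159/32 -> H1 at depth 32
  add 223.128.0.0/12 -> H2 at depth 12
  ? 223.128.0.0  path d0:H0→d1:-→d2:-→d3:-→d4:-→d5:-→d6:-→d7:-→d8:-→d9:-→d10:-→d11:-→d12:H2  best=H2
  add 223.128.0.0/11 -> H4 at depth 11
  ? 223.142.96.1  path d0:H0→d1:-→d2:-→d3:-→d4:-→d5:-→d6:-→d7:-→d8:-→d9:-→d10:-→d11:H4→d12:H2→d13:-→d14:-→d15:-→d16:H3→d17:-→d18:-→d19:-→d20:H2→d21:-  best=H2
  ? 0.0.24.207  path d0:H0→d1:-→d2:H2  best=H2
  add 35.176.174.132/30 -> H0 at depth 30
  ? 223.128.0.14  path d0:H0→d1:-→d2:-→d3:-→d4:-→d5:-→d6:-→d7:-→d8:-→d9:-→d10:-→d11:H4→d12:H2  best=H2
  - 0.0.0.0/0 clear@0
  ? 223.142.103.159  path d0:-→d1:-→d2:-→d3:-→d4:-→d5:-→d6:-→d7:-→d8:-→d9:-→d10:-→d11:H4→d12:H2→d13:-→d14:-→d15:-→d16:H3→d17:-→d18:-→d19:-→d20:H2→d21:-→d22:-→d23:-→d24:-→d25:-→d26:-→d27:-→d28:H2→d29:-→d30:-→d31:-→d32:H1  best=H1
  add 35.176.0.0/16 -> H2 at depth 16
  - 223.128.0.0/11 clear@11
  add 35.0.0.0/8 -> H5 at depth 8
  add 35.176.0.0/12 -> H1 at depth 12
  add 35.176.0.0/16 -> H5 at depth 16
  add 35.176.160.0/20 -> H2 at depth 20
  ? 35.176.160.132  path d0:-→d1:-→d2:H2→d3:-→d4:-→d5:-→d6:-→d7:-→d8:H5→d9:-→d10:-→d11:-→d12:H1→d13:-→d14:-→d15:-→d16:H5→d17:-→d18:-→d19:-→d20:H2  best=H2
  ? 35.176.0.0  path d0:-→d1:-→d2:H2→d3:-→d4:-→d5:-→d6:-→d7:-→d8:H5→d9:-→d10:-→d11:-→d12:H1→d13:-→d14:-→d15:-→d16:H5  best=H5

== LOOKUPS ==
["H2","H6","H6","H0","H2","H3","H0","H2","H2","H2","H2","H1","H2","H5"]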